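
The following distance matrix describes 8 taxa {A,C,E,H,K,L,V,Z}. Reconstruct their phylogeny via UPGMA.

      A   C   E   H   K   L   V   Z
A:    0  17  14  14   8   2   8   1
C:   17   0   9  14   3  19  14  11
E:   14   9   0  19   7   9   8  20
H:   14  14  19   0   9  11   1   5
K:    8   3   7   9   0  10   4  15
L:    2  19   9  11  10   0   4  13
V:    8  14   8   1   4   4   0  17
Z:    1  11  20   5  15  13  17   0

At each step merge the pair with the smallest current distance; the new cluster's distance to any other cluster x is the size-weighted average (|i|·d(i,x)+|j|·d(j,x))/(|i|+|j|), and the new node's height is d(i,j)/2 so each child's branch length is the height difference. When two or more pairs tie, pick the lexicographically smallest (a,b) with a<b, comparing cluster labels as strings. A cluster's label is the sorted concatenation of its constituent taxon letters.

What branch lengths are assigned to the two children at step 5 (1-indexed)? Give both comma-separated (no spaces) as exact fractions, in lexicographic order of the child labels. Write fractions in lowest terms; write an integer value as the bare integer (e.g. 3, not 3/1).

5/2,4

1. join A+Z (d=1) ⇒ AZ; edges |A|=1/2, |Z|=1/2
  updated: d(AZ,C)=14, d(AZ,E)=17, d(AZ,H)=19/2, d(AZ,K)=23/2, d(AZ,L)=15/2, d(AZ,V)=25/2
2. join H+V (d=1) ⇒ HV; edges |H|=1/2, |V|=1/2
  updated: d(AZ,HV)=11, d(C,HV)=14, d(E,HV)=27/2, d(HV,K)=13/2, d(HV,L)=15/2
3. join C+K (d=3) ⇒ CK; edges |C|=3/2, |K|=3/2
  updated: d(AZ,CK)=51/4, d(CK,E)=8, d(CK,HV)=41/4, d(CK,L)=29/2
4. join AZ+L (d=15/2) ⇒ ALZ; edges |AZ|=13/4, |L|=15/4
  updated: d(ALZ,CK)=40/3, d(ALZ,E)=43/3, d(ALZ,HV)=59/6
5. join CK+E (d=8) ⇒ CEK; edges |CK|=5/2, |E|=4
  updated: d(ALZ,CEK)=41/3, d(CEK,HV)=34/3
6. join ALZ+HV (d=59/6) ⇒ AHLVZ; edges |ALZ|=7/6, |HV|=53/12
  updated: d(AHLVZ,CEK)=191/15
7. join AHLVZ+CEK (d=191/15) ⇒ ACEHKLVZ; edges |AHLVZ|=29/20, |CEK|=71/30
final tree: ((((A:1/2,Z:1/2):13/4,L:15/4):7/6,(H:1/2,V:1/2):53/12):29/20,((C:3/2,K:3/2):5/2,E:4):71/30)
total length: 279/10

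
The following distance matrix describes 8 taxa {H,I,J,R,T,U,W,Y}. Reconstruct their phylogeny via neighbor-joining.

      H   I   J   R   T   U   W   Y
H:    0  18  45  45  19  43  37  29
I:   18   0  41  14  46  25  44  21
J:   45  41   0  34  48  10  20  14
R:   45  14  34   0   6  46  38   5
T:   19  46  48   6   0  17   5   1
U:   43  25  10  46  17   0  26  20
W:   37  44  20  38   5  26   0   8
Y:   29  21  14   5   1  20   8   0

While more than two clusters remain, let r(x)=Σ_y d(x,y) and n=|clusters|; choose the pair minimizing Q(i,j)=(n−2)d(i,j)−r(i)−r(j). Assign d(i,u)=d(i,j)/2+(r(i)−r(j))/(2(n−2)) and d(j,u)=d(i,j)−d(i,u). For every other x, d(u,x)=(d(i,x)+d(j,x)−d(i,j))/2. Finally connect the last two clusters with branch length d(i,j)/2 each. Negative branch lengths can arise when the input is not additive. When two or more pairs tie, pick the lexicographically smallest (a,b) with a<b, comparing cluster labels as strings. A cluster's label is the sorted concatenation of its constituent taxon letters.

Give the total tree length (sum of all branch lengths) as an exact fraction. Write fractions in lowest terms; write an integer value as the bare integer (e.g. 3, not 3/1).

1. join J+U (d=10, Q=-339) ⇒ JU; edges |J|=85/12, |U|=35/12
  updated: d(H,JU)=39, d(I,JU)=28, d(JU,R)=35, d(JU,T)=55/2, d(JU,W)=18, d(JU,Y)=12
2. join H+I (d=18, Q=-268) ⇒ HI; edges |H|=53/5, |I|=37/5
  updated: d(HI,JU)=49/2, d(HI,R)=41/2, d(HI,T)=47/2, d(HI,W)=63/2, d(HI,Y)=16
3. join JU+W (d=18, Q=-291/2) ⇒ JUW; edges |JU|=177/16, |W|=111/16
  updated: d(HI,JUW)=19, d(JUW,R)=55/2, d(JUW,T)=29/4, d(JUW,Y)=1
4. join R+T (d=6, Q=-315/4) ⇒ RT; edges |R|=157/24, |T|=-13/24
  updated: d(HI,RT)=19, d(JUW,RT)=115/8, d(RT,Y)=0
5. join HI+JUW (d=19, Q=-403/8) ⇒ HIJUW; edges |HI|=461/32, |JUW|=147/32
  updated: d(HIJUW,RT)=115/16, d(HIJUW,Y)=-1
6. join HIJUW+RT (d=115/16, Q=-99/16) ⇒ HIJRTUW; edges |HIJUW|=99/32, |RT|=131/32
  updated: d(HIJRTUW,Y)=-131/32
7. join HIJRTUW+Y (d=-131/32) ⇒ HIJRTUWY; edges |HIJRTUW|=-131/64, |Y|=-131/64
final tree: ((((H:53/5,I:37/5):461/32,((J:85/12,U:35/12):177/16,W:111/16):147/32):99/32,(R:157/24,T:-13/24):131/32):-131/64,Y:-131/64)
total length: 2371/32

2371/32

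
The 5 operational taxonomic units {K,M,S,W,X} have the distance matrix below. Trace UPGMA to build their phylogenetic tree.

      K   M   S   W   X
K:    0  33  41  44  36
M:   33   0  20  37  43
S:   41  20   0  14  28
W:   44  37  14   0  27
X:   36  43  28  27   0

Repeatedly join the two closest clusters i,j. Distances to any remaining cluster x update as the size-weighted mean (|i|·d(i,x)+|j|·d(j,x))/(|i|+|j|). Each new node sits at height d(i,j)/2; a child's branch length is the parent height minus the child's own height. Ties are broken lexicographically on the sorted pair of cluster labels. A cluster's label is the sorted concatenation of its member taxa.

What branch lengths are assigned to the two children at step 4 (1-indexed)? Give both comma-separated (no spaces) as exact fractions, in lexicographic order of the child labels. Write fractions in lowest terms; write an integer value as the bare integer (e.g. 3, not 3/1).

1. join S+W (d=14) ⇒ SW; edges |S|=7, |W|=7
  updated: d(K,SW)=85/2, d(M,SW)=57/2, d(SW,X)=55/2
2. join SW+X (d=55/2) ⇒ SWX; edges |SW|=27/4, |X|=55/4
  updated: d(K,SWX)=121/3, d(M,SWX)=100/3
3. join K+M (d=33) ⇒ KM; edges |K|=33/2, |M|=33/2
  updated: d(KM,SWX)=221/6
4. join KM+SWX (d=221/6) ⇒ KMSWX; edges |KM|=23/12, |SWX|=14/3
final tree: ((K:33/2,M:33/2):23/12,((S:7,W:7):27/4,X:55/4):14/3)
total length: 889/12

23/12,14/3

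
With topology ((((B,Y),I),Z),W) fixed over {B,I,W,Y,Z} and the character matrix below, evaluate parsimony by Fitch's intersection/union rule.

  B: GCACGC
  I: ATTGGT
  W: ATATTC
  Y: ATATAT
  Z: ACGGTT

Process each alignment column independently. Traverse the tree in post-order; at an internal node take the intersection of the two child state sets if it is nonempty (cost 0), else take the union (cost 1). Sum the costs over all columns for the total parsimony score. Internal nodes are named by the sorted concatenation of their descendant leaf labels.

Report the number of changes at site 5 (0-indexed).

2

site 0, node BY: B={G} ∪ Y={A} → {A,G} (+1)
site 0, node BIY: BY={A,G} ∩ I={A} → {A} (+0)
site 0, node BIYZ: BIY={A} ∩ Z={A} → {A} (+0)
site 0, node BIWYZ: BIYZ={A} ∩ W={A} → {A} (+0)
site 1, node BY: B={C} ∪ Y={T} → {C,T} (+1)
site 1, node BIY: BY={C,T} ∩ I={T} → {T} (+0)
site 1, node BIYZ: BIY={T} ∪ Z={C} → {C,T} (+1)
site 1, node BIWYZ: BIYZ={C,T} ∩ W={T} → {T} (+0)
site 2, node BY: B={A} ∩ Y={A} → {A} (+0)
site 2, node BIY: BY={A} ∪ I={T} → {A,T} (+1)
site 2, node BIYZ: BIY={A,T} ∪ Z={G} → {A,G,T} (+1)
site 2, node BIWYZ: BIYZ={A,G,T} ∩ W={A} → {A} (+0)
site 3, node BY: B={C} ∪ Y={T} → {C,T} (+1)
site 3, node BIY: BY={C,T} ∪ I={G} → {C,G,T} (+1)
site 3, node BIYZ: BIY={C,G,T} ∩ Z={G} → {G} (+0)
site 3, node BIWYZ: BIYZ={G} ∪ W={T} → {G,T} (+1)
site 4, node BY: B={G} ∪ Y={A} → {A,G} (+1)
site 4, node BIY: BY={A,G} ∩ I={G} → {G} (+0)
site 4, node BIYZ: BIY={G} ∪ Z={T} → {G,T} (+1)
site 4, node BIWYZ: BIYZ={G,T} ∩ W={T} → {T} (+0)
site 5, node BY: B={C} ∪ Y={T} → {C,T} (+1)
site 5, node BIY: BY={C,T} ∩ I={T} → {T} (+0)
site 5, node BIYZ: BIY={T} ∩ Z={T} → {T} (+0)
site 5, node BIWYZ: BIYZ={T} ∪ W={C} → {C,T} (+1)
per-site changes: [1, 2, 2, 3, 2, 2]; total = 12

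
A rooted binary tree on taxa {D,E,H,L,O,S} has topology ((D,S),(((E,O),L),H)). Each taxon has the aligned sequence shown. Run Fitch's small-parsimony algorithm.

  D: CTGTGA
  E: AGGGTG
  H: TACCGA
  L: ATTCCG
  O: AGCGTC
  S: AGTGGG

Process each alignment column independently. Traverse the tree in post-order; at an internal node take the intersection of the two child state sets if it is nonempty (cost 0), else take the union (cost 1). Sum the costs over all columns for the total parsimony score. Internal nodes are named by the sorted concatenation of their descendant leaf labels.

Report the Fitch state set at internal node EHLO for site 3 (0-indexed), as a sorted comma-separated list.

[col 0] DS: children D:{C}, S:{A} ∪→ {A,C}; cost 1
[col 0] EO: children E:{A}, O:{A} ∩→ {A}; cost 0
[col 0] ELO: children EO:{A}, L:{A} ∩→ {A}; cost 0
[col 0] EHLO: children ELO:{A}, H:{T} ∪→ {A,T}; cost 1
[col 0] DEHLOS: children DS:{A,C}, EHLO:{A,T} ∩→ {A}; cost 0
[col 1] DS: children D:{T}, S:{G} ∪→ {G,T}; cost 1
[col 1] EO: children E:{G}, O:{G} ∩→ {G}; cost 0
[col 1] ELO: children EO:{G}, L:{T} ∪→ {G,T}; cost 1
[col 1] EHLO: children ELO:{G,T}, H:{A} ∪→ {A,G,T}; cost 1
[col 1] DEHLOS: children DS:{G,T}, EHLO:{A,G,T} ∩→ {G,T}; cost 0
[col 2] DS: children D:{G}, S:{T} ∪→ {G,T}; cost 1
[col 2] EO: children E:{G}, O:{C} ∪→ {C,G}; cost 1
[col 2] ELO: children EO:{C,G}, L:{T} ∪→ {C,G,T}; cost 1
[col 2] EHLO: children ELO:{C,G,T}, H:{C} ∩→ {C}; cost 0
[col 2] DEHLOS: children DS:{G,T}, EHLO:{C} ∪→ {C,G,T}; cost 1
[col 3] DS: children D:{T}, S:{G} ∪→ {G,T}; cost 1
[col 3] EO: children E:{G}, O:{G} ∩→ {G}; cost 0
[col 3] ELO: children EO:{G}, L:{C} ∪→ {C,G}; cost 1
[col 3] EHLO: children ELO:{C,G}, H:{C} ∩→ {C}; cost 0
[col 3] DEHLOS: children DS:{G,T}, EHLO:{C} ∪→ {C,G,T}; cost 1
[col 4] DS: children D:{G}, S:{G} ∩→ {G}; cost 0
[col 4] EO: children E:{T}, O:{T} ∩→ {T}; cost 0
[col 4] ELO: children EO:{T}, L:{C} ∪→ {C,T}; cost 1
[col 4] EHLO: children ELO:{C,T}, H:{G} ∪→ {C,G,T}; cost 1
[col 4] DEHLOS: children DS:{G}, EHLO:{C,G,T} ∩→ {G}; cost 0
[col 5] DS: children D:{A}, S:{G} ∪→ {A,G}; cost 1
[col 5] EO: children E:{G}, O:{C} ∪→ {C,G}; cost 1
[col 5] ELO: children EO:{C,G}, L:{G} ∩→ {G}; cost 0
[col 5] EHLO: children ELO:{G}, H:{A} ∪→ {A,G}; cost 1
[col 5] DEHLOS: children DS:{A,G}, EHLO:{A,G} ∩→ {A,G}; cost 0
per-site changes: [2, 3, 4, 3, 2, 3]; total = 17

C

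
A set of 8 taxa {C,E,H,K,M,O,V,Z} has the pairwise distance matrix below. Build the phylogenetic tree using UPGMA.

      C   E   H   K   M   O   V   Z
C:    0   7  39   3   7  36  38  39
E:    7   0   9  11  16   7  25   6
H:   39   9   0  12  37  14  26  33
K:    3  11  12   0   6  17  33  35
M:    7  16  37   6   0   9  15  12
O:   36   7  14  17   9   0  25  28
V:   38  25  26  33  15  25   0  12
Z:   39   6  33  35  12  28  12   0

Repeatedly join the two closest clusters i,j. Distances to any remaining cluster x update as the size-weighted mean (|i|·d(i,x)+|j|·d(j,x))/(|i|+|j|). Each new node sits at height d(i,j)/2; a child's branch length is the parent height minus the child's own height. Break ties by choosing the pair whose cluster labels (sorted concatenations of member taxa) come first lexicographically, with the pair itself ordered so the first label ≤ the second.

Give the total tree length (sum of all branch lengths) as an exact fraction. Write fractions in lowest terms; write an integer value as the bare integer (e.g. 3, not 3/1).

292/5

iteration 1: select C,K (d=3); attach at lengths (3/2, 3/2); label the merged cluster CK
  updated: d(CK,E)=9, d(CK,H)=51/2, d(CK,M)=13/2, d(CK,O)=53/2, d(CK,V)=71/2, d(CK,Z)=37
iteration 2: select E,Z (d=6); attach at lengths (3, 3); label the merged cluster EZ
  updated: d(CK,EZ)=23, d(EZ,H)=21, d(EZ,M)=14, d(EZ,O)=35/2, d(EZ,V)=37/2
iteration 3: select CK,M (d=13/2); attach at lengths (7/4, 13/4); label the merged cluster CKM
  updated: d(CKM,EZ)=20, d(CKM,H)=88/3, d(CKM,O)=62/3, d(CKM,V)=86/3
iteration 4: select H,O (d=14); attach at lengths (7, 7); label the merged cluster HO
  updated: d(CKM,HO)=25, d(EZ,HO)=77/4, d(HO,V)=51/2
iteration 5: select EZ,V (d=37/2); attach at lengths (25/4, 37/4); label the merged cluster EVZ
  updated: d(CKM,EVZ)=206/9, d(EVZ,HO)=64/3
iteration 6: select EVZ,HO (d=64/3); attach at lengths (17/12, 11/3); label the merged cluster EHOVZ
  updated: d(CKM,EHOVZ)=356/15
iteration 7: select CKM,EHOVZ (d=356/15); attach at lengths (517/60, 6/5); label the merged cluster CEHKMOVZ
final tree: (((C:3/2,K:3/2):7/4,M:13/4):517/60,(((E:3,Z:3):25/4,V:37/4):17/12,(H:7,O:7):11/3):6/5)
total length: 292/5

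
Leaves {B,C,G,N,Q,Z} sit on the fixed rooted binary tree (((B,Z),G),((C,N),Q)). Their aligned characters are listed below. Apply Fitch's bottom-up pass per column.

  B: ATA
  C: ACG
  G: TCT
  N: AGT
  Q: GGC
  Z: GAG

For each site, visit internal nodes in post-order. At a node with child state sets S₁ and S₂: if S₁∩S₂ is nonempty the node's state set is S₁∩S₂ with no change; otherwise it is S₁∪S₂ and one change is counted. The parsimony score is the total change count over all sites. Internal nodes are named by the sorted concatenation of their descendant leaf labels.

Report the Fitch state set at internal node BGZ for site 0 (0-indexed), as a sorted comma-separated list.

A,G,T

[col 0] BZ: children B:{A}, Z:{G} ∪→ {A,G}; cost 1
[col 0] BGZ: children BZ:{A,G}, G:{T} ∪→ {A,G,T}; cost 1
[col 0] CN: children C:{A}, N:{A} ∩→ {A}; cost 0
[col 0] CNQ: children CN:{A}, Q:{G} ∪→ {A,G}; cost 1
[col 0] BCGNQZ: children BGZ:{A,G,T}, CNQ:{A,G} ∩→ {A,G}; cost 0
[col 1] BZ: children B:{T}, Z:{A} ∪→ {A,T}; cost 1
[col 1] BGZ: children BZ:{A,T}, G:{C} ∪→ {A,C,T}; cost 1
[col 1] CN: children C:{C}, N:{G} ∪→ {C,G}; cost 1
[col 1] CNQ: children CN:{C,G}, Q:{G} ∩→ {G}; cost 0
[col 1] BCGNQZ: children BGZ:{A,C,T}, CNQ:{G} ∪→ {A,C,G,T}; cost 1
[col 2] BZ: children B:{A}, Z:{G} ∪→ {A,G}; cost 1
[col 2] BGZ: children BZ:{A,G}, G:{T} ∪→ {A,G,T}; cost 1
[col 2] CN: children C:{G}, N:{T} ∪→ {G,T}; cost 1
[col 2] CNQ: children CN:{G,T}, Q:{C} ∪→ {C,G,T}; cost 1
[col 2] BCGNQZ: children BGZ:{A,G,T}, CNQ:{C,G,T} ∩→ {G,T}; cost 0
per-site changes: [3, 4, 4]; total = 11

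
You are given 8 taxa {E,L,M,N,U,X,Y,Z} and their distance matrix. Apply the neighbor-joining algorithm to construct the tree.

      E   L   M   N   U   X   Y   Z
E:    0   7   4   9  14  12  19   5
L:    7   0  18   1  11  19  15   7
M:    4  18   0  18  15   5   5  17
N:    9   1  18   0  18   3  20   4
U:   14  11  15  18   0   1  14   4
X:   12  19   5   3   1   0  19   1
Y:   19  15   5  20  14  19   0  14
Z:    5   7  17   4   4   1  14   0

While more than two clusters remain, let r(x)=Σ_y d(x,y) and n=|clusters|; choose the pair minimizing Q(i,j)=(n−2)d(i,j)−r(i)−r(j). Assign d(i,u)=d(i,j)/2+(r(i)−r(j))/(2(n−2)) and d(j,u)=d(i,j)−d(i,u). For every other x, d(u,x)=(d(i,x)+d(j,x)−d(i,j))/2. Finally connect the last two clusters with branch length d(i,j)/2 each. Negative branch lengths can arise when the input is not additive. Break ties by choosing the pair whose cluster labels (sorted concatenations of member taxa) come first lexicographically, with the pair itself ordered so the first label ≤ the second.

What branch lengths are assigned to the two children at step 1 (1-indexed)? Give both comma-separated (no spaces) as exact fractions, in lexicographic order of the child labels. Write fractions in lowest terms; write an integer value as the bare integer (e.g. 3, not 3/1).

1/2,9/2

step 1: merge (M,Y) at d=5, Q=-158; branch lengths M→1/2, Y→9/2; new cluster MY
  updated: d(E,MY)=9, d(L,MY)=14, d(MY,N)=33/2, d(MY,U)=12, d(MY,X)=19/2, d(MY,Z)=13
step 2: merge (L,N) at d=1, Q=-211/2; branch lengths L→5/4, N→-1/4; new cluster LN
  updated: d(E,LN)=15/2, d(LN,MY)=59/4, d(LN,U)=14, d(LN,X)=21/2, d(LN,Z)=5
step 3: merge (U,X) at d=1, Q=-75; branch lengths U→15/8, X→-7/8; new cluster UX
  updated: d(E,UX)=25/2, d(LN,UX)=47/4, d(MY,UX)=41/4, d(UX,Z)=2
step 4: merge (UX,Z) at d=2, Q=-111/2; branch lengths UX→35/12, Z→-11/12; new cluster UXZ
  updated: d(E,UXZ)=31/4, d(LN,UXZ)=59/8, d(MY,UXZ)=85/8
step 5: merge (E,MY) at d=9, Q=-325/8; branch lengths E→63/32, MY→225/32; new cluster EMY
  updated: d(EMY,LN)=53/8, d(EMY,UXZ)=75/16
step 6: merge (EMY,LN) at d=53/8, Q=-299/16; branch lengths EMY→63/32, LN→149/32; new cluster ELMNY
  updated: d(ELMNY,UXZ)=87/32
step 7: merge (ELMNY,UXZ) at d=87/32; branch lengths ELMNY→87/64, UXZ→87/64; new cluster ELMNUXYZ
final tree: (((E:63/32,(M:1/2,Y:9/2):225/32):63/32,(L:5/4,N:-1/4):149/32):87/64,((U:15/8,X:-7/8):35/12,Z:-11/12):87/64)
total length: 875/32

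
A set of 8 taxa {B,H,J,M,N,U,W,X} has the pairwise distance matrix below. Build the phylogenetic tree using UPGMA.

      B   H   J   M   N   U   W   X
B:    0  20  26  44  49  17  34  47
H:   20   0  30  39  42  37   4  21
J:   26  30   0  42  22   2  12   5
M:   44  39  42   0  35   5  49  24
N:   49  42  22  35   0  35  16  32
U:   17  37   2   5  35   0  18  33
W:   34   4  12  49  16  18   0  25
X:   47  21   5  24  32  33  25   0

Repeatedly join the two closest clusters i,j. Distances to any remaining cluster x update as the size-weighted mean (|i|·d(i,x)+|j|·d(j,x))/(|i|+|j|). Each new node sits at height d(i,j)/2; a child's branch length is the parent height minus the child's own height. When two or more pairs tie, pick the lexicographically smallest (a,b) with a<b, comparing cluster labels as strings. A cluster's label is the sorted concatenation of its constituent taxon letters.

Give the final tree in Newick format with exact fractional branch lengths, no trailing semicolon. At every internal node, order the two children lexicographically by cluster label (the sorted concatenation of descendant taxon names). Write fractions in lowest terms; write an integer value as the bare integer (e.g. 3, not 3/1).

iteration 1: select J,U (d=2); attach at lengths (1, 1); label the merged cluster JU
  updated: d(B,JU)=43/2, d(H,JU)=67/2, d(JU,M)=47/2, d(JU,N)=57/2, d(JU,W)=15, d(JU,X)=19
iteration 2: select H,W (d=4); attach at lengths (2, 2); label the merged cluster HW
  updated: d(B,HW)=27, d(HW,JU)=97/4, d(HW,M)=44, d(HW,N)=29, d(HW,X)=23
iteration 3: select JU,X (d=19); attach at lengths (17/2, 19/2); label the merged cluster JUX
  updated: d(B,JUX)=30, d(HW,JUX)=143/6, d(JUX,M)=71/3, d(JUX,N)=89/3
iteration 4: select JUX,M (d=71/3); attach at lengths (7/3, 71/6); label the merged cluster JMUX
  updated: d(B,JMUX)=67/2, d(HW,JMUX)=231/8, d(JMUX,N)=31
iteration 5: select B,HW (d=27); attach at lengths (27/2, 23/2); label the merged cluster BHW
  updated: d(BHW,JMUX)=365/12, d(BHW,N)=107/3
iteration 6: select BHW,JMUX (d=365/12); attach at lengths (41/24, 27/8); label the merged cluster BHJMUWX
  updated: d(BHJMUWX,N)=33
iteration 7: select BHJMUWX,N (d=33); attach at lengths (31/24, 33/2); label the merged cluster BHJMNUWX
final tree: (((B:27/2,(H:2,W:2):23/2):41/24,(((J:1,U:1):17/2,X:19/2):7/3,M:71/6):27/8):31/24,N:33/2)
total length: 2065/24

(((B:27/2,(H:2,W:2):23/2):41/24,(((J:1,U:1):17/2,X:19/2):7/3,M:71/6):27/8):31/24,N:33/2)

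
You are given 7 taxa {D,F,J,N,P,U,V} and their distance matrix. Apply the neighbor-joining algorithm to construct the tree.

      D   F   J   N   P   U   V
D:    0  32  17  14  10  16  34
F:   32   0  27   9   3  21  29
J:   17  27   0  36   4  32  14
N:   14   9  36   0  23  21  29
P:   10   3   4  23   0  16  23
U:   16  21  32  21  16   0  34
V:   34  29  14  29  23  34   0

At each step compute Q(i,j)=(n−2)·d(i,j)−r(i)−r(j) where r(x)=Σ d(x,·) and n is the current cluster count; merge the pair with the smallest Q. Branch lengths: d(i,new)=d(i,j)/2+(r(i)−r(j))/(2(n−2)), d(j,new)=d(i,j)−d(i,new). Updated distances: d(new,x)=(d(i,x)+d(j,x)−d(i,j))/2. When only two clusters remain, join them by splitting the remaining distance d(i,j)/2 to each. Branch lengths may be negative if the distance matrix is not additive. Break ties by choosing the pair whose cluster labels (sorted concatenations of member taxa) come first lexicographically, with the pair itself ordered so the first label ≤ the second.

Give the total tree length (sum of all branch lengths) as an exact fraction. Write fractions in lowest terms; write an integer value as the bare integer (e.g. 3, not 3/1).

469/8

step 1: merge (J,V) at d=14, Q=-223; branch lengths J→37/10, V→103/10; new cluster JV
  updated: d(D,JV)=37/2, d(F,JV)=21, d(JV,N)=51/2, d(JV,P)=13/2, d(JV,U)=26
step 2: merge (F,N) at d=9, Q=-285/2; branch lengths F→59/16, N→85/16; new cluster FN
  updated: d(D,FN)=37/2, d(FN,JV)=75/4, d(FN,P)=17/2, d(FN,U)=33/2
step 3: merge (JV,P) at d=13/2, Q=-365/4; branch lengths JV→193/24, P→-37/24; new cluster JPV
  updated: d(D,JPV)=11, d(FN,JPV)=83/8, d(JPV,U)=71/4
step 4: merge (D,U) at d=16, Q=-255/4; branch lengths D→109/16, U→147/16; new cluster DU
  updated: d(DU,FN)=19/2, d(DU,JPV)=51/8
step 5: merge (DU,FN) at d=19/2, Q=-105/4; branch lengths DU→11/4, FN→27/4; new cluster DFNU
  updated: d(DFNU,JPV)=29/8
step 6: merge (DFNU,JPV) at d=29/8; branch lengths DFNU→29/16, JPV→29/16; new cluster DFJNPUV
final tree: (((D:109/16,U:147/16):11/4,(F:59/16,N:85/16):27/4):29/16,((J:37/10,V:103/10):193/24,P:-37/24):29/16)
total length: 469/8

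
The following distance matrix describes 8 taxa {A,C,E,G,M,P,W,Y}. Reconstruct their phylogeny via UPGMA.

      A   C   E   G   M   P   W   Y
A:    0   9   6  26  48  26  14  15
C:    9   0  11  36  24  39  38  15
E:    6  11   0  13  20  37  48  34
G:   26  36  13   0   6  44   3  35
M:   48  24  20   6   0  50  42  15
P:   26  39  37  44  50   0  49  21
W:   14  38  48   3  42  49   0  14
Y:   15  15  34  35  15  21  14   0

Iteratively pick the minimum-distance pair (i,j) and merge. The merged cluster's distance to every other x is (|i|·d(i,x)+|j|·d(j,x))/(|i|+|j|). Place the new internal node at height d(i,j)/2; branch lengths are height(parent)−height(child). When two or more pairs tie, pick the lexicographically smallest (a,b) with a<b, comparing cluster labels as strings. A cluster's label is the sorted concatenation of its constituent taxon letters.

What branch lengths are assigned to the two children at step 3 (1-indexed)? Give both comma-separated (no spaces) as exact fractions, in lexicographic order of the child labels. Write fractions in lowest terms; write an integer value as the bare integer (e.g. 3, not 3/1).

iteration 1: select G,W (d=3); attach at lengths (3/2, 3/2); label the merged cluster GW
  updated: d(A,GW)=20, d(C,GW)=37, d(E,GW)=61/2, d(GW,M)=24, d(GW,P)=93/2, d(GW,Y)=49/2
iteration 2: select A,E (d=6); attach at lengths (3, 3); label the merged cluster AE
  updated: d(AE,C)=10, d(AE,GW)=101/4, d(AE,M)=34, d(AE,P)=63/2, d(AE,Y)=49/2
iteration 3: select AE,C (d=10); attach at lengths (2, 5); label the merged cluster ACE
  updated: d(ACE,GW)=175/6, d(ACE,M)=92/3, d(ACE,P)=34, d(ACE,Y)=64/3
iteration 4: select M,Y (d=15); attach at lengths (15/2, 15/2); label the merged cluster MY
  updated: d(ACE,MY)=26, d(GW,MY)=97/4, d(MY,P)=71/2
iteration 5: select GW,MY (d=97/4); attach at lengths (85/8, 37/8); label the merged cluster GMWY
  updated: d(ACE,GMWY)=331/12, d(GMWY,P)=41
iteration 6: select ACE,GMWY (d=331/12); attach at lengths (211/24, 5/3); label the merged cluster ACEGMWY
  updated: d(ACEGMWY,P)=38
iteration 7: select ACEGMWY,P (d=38); attach at lengths (125/24, 19); label the merged cluster ACEGMPWY
final tree: ((((A:3,E:3):2,C:5):211/24,((G:3/2,W:3/2):85/8,(M:15/2,Y:15/2):37/8):5/3):125/24,P:19)
total length: 971/12

2,5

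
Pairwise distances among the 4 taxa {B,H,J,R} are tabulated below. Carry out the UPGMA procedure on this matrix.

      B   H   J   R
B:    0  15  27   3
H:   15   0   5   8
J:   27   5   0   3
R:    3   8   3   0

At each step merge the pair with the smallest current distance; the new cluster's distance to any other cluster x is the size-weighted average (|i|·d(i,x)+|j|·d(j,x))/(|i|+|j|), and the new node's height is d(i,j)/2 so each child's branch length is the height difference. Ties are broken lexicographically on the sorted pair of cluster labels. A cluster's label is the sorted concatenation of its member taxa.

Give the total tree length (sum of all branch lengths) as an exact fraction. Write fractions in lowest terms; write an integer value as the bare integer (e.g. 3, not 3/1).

69/4

step 1: merge (B,R) at d=3; branch lengths B→3/2, R→3/2; new cluster BR
  updated: d(BR,H)=23/2, d(BR,J)=15
step 2: merge (H,J) at d=5; branch lengths H→5/2, J→5/2; new cluster HJ
  updated: d(BR,HJ)=53/4
step 3: merge (BR,HJ) at d=53/4; branch lengths BR→41/8, HJ→33/8; new cluster BHJR
final tree: ((B:3/2,R:3/2):41/8,(H:5/2,J:5/2):33/8)
total length: 69/4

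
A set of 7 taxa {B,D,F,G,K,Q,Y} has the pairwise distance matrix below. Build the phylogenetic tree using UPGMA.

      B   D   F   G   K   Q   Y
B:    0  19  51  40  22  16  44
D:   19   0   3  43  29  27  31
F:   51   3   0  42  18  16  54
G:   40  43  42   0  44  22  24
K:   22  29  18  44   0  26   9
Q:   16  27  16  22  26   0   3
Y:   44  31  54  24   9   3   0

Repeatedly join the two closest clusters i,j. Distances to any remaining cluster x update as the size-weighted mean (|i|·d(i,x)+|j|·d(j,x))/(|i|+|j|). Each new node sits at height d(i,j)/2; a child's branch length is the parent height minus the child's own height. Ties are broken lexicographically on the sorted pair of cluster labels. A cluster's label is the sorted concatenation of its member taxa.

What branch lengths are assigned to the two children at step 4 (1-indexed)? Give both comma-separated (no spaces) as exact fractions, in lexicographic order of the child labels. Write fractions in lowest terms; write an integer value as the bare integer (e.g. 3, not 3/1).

1. join D+F (d=3) ⇒ DF; edges |D|=3/2, |F|=3/2
  updated: d(B,DF)=35, d(DF,G)=85/2, d(DF,K)=47/2, d(DF,Q)=43/2, d(DF,Y)=85/2
2. join Q+Y (d=3) ⇒ QY; edges |Q|=3/2, |Y|=3/2
  updated: d(B,QY)=30, d(DF,QY)=32, d(G,QY)=23, d(K,QY)=35/2
3. join K+QY (d=35/2) ⇒ KQY; edges |K|=35/4, |QY|=29/4
  updated: d(B,KQY)=82/3, d(DF,KQY)=175/6, d(G,KQY)=30
4. join B+KQY (d=82/3) ⇒ BKQY; edges |B|=41/3, |KQY|=59/12
  updated: d(BKQY,DF)=245/8, d(BKQY,G)=65/2
5. join BKQY+DF (d=245/8) ⇒ BDFKQY; edges |BKQY|=79/48, |DF|=221/16
  updated: d(BDFKQY,G)=215/6
6. join BDFKQY+G (d=215/6) ⇒ BDFGKQY; edges |BDFKQY|=125/48, |G|=215/12
final tree: (((B:41/3,(K:35/4,(Q:3/2,Y:3/2):29/4):59/12):79/48,(D:3/2,F:3/2):221/16):125/48,G:215/12)
total length: 1225/16

41/3,59/12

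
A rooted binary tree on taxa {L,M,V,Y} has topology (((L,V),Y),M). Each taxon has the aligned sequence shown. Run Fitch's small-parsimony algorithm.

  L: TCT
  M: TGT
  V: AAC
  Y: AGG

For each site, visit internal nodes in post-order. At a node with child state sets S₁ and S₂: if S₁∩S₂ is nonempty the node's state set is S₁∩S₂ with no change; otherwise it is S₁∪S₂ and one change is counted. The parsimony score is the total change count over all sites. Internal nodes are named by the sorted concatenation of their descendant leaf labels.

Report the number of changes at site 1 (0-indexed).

site 0, node LV: L={T} ∪ V={A} → {A,T} (+1)
site 0, node LVY: LV={A,T} ∩ Y={A} → {A} (+0)
site 0, node LMVY: LVY={A} ∪ M={T} → {A,T} (+1)
site 1, node LV: L={C} ∪ V={A} → {A,C} (+1)
site 1, node LVY: LV={A,C} ∪ Y={G} → {A,C,G} (+1)
site 1, node LMVY: LVY={A,C,G} ∩ M={G} → {G} (+0)
site 2, node LV: L={T} ∪ V={C} → {C,T} (+1)
site 2, node LVY: LV={C,T} ∪ Y={G} → {C,G,T} (+1)
site 2, node LMVY: LVY={C,G,T} ∩ M={T} → {T} (+0)
per-site changes: [2, 2, 2]; total = 6

2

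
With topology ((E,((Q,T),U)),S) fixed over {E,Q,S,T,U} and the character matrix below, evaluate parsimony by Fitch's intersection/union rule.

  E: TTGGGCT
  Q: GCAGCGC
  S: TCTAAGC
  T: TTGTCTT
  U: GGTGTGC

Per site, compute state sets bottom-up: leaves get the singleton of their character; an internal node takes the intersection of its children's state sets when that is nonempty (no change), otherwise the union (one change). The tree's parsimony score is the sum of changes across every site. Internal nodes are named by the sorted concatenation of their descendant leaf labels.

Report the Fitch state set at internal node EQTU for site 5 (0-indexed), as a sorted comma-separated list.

C,G

[col 0] QT: children Q:{G}, T:{T} ∪→ {G,T}; cost 1
[col 0] QTU: children QT:{G,T}, U:{G} ∩→ {G}; cost 0
[col 0] EQTU: children E:{T}, QTU:{G} ∪→ {G,T}; cost 1
[col 0] EQSTU: children EQTU:{G,T}, S:{T} ∩→ {T}; cost 0
[col 1] QT: children Q:{C}, T:{T} ∪→ {C,T}; cost 1
[col 1] QTU: children QT:{C,T}, U:{G} ∪→ {C,G,T}; cost 1
[col 1] EQTU: children E:{T}, QTU:{C,G,T} ∩→ {T}; cost 0
[col 1] EQSTU: children EQTU:{T}, S:{C} ∪→ {C,T}; cost 1
[col 2] QT: children Q:{A}, T:{G} ∪→ {A,G}; cost 1
[col 2] QTU: children QT:{A,G}, U:{T} ∪→ {A,G,T}; cost 1
[col 2] EQTU: children E:{G}, QTU:{A,G,T} ∩→ {G}; cost 0
[col 2] EQSTU: children EQTU:{G}, S:{T} ∪→ {G,T}; cost 1
[col 3] QT: children Q:{G}, T:{T} ∪→ {G,T}; cost 1
[col 3] QTU: children QT:{G,T}, U:{G} ∩→ {G}; cost 0
[col 3] EQTU: children E:{G}, QTU:{G} ∩→ {G}; cost 0
[col 3] EQSTU: children EQTU:{G}, S:{A} ∪→ {A,G}; cost 1
[col 4] QT: children Q:{C}, T:{C} ∩→ {C}; cost 0
[col 4] QTU: children QT:{C}, U:{T} ∪→ {C,T}; cost 1
[col 4] EQTU: children E:{G}, QTU:{C,T} ∪→ {C,G,T}; cost 1
[col 4] EQSTU: children EQTU:{C,G,T}, S:{A} ∪→ {A,C,G,T}; cost 1
[col 5] QT: children Q:{G}, T:{T} ∪→ {G,T}; cost 1
[col 5] QTU: children QT:{G,T}, U:{G} ∩→ {G}; cost 0
[col 5] EQTU: children E:{C}, QTU:{G} ∪→ {C,G}; cost 1
[col 5] EQSTU: children EQTU:{C,G}, S:{G} ∩→ {G}; cost 0
[col 6] QT: children Q:{C}, T:{T} ∪→ {C,T}; cost 1
[col 6] QTU: children QT:{C,T}, U:{C} ∩→ {C}; cost 0
[col 6] EQTU: children E:{T}, QTU:{C} ∪→ {C,T}; cost 1
[col 6] EQSTU: children EQTU:{C,T}, S:{C} ∩→ {C}; cost 0
per-site changes: [2, 3, 3, 2, 3, 2, 2]; total = 17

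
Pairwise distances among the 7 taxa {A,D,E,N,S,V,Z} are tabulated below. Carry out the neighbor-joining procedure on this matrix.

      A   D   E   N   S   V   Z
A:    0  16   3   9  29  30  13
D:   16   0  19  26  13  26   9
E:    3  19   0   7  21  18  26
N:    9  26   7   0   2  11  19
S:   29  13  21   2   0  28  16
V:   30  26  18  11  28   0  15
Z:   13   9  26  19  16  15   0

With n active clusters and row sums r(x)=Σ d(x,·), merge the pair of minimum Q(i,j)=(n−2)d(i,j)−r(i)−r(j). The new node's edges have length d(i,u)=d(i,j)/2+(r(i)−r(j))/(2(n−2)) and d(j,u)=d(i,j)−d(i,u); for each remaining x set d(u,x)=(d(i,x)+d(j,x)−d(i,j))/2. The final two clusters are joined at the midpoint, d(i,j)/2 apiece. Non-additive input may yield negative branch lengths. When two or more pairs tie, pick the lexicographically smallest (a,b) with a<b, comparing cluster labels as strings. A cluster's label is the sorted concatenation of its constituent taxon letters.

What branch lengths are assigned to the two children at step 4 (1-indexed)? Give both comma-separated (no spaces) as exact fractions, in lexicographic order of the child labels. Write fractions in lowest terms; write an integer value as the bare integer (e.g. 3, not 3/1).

1. join A+E (d=3, Q=-179) ⇒ AE; edges |A|=21/10, |E|=9/10
  updated: d(AE,D)=16, d(AE,N)=13/2, d(AE,S)=47/2, d(AE,V)=45/2, d(AE,Z)=18
2. join N+S (d=2, Q=-139) ⇒ NS; edges |N|=-5/4, |S|=13/4
  updated: d(AE,NS)=14, d(D,NS)=37/2, d(NS,V)=37/2, d(NS,Z)=33/2
3. join D+Z (d=9, Q=-101) ⇒ DZ; edges |D|=19/3, |Z|=8/3
  updated: d(AE,DZ)=25/2, d(DZ,NS)=13, d(DZ,V)=16
4. join AE+NS (d=14, Q=-133/2) ⇒ AENS; edges |AE|=63/8, |NS|=49/8
  updated: d(AENS,DZ)=23/4, d(AENS,V)=27/2
5. join AENS+DZ (d=23/4, Q=-141/4) ⇒ ADENSZ; edges |AENS|=13/8, |DZ|=33/8
  updated: d(ADENSZ,V)=95/8
6. join ADENSZ+V (d=95/8) ⇒ ADENSVZ; edges |ADENSZ|=95/16, |V|=95/16
final tree: ((((A:21/10,E:9/10):63/8,(N:-5/4,S:13/4):49/8):13/8,(D:19/3,Z:8/3):33/8):95/16,V:95/16)
total length: 365/8

63/8,49/8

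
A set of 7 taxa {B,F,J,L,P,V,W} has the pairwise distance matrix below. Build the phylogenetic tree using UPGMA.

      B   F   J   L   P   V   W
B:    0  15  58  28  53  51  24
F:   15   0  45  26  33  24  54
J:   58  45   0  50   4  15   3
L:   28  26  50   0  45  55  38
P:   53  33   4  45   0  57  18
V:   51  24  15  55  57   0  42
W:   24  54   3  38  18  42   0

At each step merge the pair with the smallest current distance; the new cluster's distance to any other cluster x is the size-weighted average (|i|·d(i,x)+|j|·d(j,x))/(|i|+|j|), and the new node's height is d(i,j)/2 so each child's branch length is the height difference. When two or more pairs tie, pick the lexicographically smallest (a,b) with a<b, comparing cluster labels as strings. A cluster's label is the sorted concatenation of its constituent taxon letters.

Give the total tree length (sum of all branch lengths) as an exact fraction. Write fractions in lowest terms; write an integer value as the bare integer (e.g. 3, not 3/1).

547/6

iteration 1: select J,W (d=3); attach at lengths (3/2, 3/2); label the merged cluster JW
  updated: d(B,JW)=41, d(F,JW)=99/2, d(JW,L)=44, d(JW,P)=11, d(JW,V)=57/2
iteration 2: select JW,P (d=11); attach at lengths (4, 11/2); label the merged cluster JPW
  updated: d(B,JPW)=45, d(F,JPW)=44, d(JPW,L)=133/3, d(JPW,V)=38
iteration 3: select B,F (d=15); attach at lengths (15/2, 15/2); label the merged cluster BF
  updated: d(BF,JPW)=89/2, d(BF,L)=27, d(BF,V)=75/2
iteration 4: select BF,L (d=27); attach at lengths (6, 27/2); label the merged cluster BFL
  updated: d(BFL,JPW)=400/9, d(BFL,V)=130/3
iteration 5: select JPW,V (d=38); attach at lengths (27/2, 19); label the merged cluster JPVW
  updated: d(BFL,JPVW)=265/6
iteration 6: select BFL,JPVW (d=265/6); attach at lengths (103/12, 37/12); label the merged cluster BFJLPVW
final tree: (((B:15/2,F:15/2):6,L:27/2):103/12,(((J:3/2,W:3/2):4,P:11/2):27/2,V:19):37/12)
total length: 547/6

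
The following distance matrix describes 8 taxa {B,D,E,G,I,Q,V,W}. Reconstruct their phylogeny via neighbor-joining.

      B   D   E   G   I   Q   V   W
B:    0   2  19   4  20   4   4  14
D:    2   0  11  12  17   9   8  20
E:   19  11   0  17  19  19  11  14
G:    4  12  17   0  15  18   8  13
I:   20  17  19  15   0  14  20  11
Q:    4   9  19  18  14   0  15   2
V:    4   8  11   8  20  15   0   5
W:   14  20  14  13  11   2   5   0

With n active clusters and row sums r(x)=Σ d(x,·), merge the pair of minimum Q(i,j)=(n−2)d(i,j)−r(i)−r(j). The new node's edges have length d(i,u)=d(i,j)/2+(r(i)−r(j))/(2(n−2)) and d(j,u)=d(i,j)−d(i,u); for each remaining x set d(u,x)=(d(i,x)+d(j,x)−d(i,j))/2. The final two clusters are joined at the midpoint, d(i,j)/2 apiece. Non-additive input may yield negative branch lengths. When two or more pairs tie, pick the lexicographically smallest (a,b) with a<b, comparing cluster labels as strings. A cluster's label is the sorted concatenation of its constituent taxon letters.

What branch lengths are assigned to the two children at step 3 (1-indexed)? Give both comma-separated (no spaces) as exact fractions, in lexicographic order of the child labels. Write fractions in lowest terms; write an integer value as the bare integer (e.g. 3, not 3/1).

11/32,53/32

iteration 1: select Q,W (d=2, Q=-148); attach at lengths (7/6, 5/6); label the merged cluster QW
  updated: d(B,QW)=8, d(D,QW)=27/2, d(E,QW)=31/2, d(G,QW)=29/2, d(I,QW)=23/2, d(QW,V)=9
iteration 2: select I,QW (d=23/2, Q=-117); attach at lengths (44/5, 27/10); label the merged cluster IQW
  updated: d(B,IQW)=33/4, d(D,IQW)=19/2, d(E,IQW)=23/2, d(G,IQW)=9, d(IQW,V)=35/4
iteration 3: select B,D (d=2, Q=-287/4); attach at lengths (11/32, 53/32); label the merged cluster BD
  updated: d(BD,E)=14, d(BD,G)=7, d(BD,IQW)=63/8, d(BD,V)=5
iteration 4: select E,IQW (d=23/2, Q=-449/8); attach at lengths (407/48, 145/48); label the merged cluster EIQW
  updated: d(BD,EIQW)=83/16, d(EIQW,G)=29/4, d(EIQW,V)=33/8
iteration 5: select BD,G (d=7, Q=-407/16); attach at lengths (143/64, 305/64); label the merged cluster BDG
  updated: d(BDG,EIQW)=87/32, d(BDG,V)=3
iteration 6: select BDG,EIQW (d=87/32, Q=-315/32); attach at lengths (51/64, 123/64); label the merged cluster BDEGIQW
  updated: d(BDEGIQW,V)=141/64
iteration 7: select BDEGIQW,V (d=141/64); attach at lengths (141/128, 141/128); label the merged cluster BDEGIQVW
final tree: ((((B:11/32,D:53/32):143/64,G:305/64):51/64,(E:407/48,(I:44/5,(Q:7/6,W:5/6):27/10):145/48):123/64):141/128,V:141/128)
total length: 2491/64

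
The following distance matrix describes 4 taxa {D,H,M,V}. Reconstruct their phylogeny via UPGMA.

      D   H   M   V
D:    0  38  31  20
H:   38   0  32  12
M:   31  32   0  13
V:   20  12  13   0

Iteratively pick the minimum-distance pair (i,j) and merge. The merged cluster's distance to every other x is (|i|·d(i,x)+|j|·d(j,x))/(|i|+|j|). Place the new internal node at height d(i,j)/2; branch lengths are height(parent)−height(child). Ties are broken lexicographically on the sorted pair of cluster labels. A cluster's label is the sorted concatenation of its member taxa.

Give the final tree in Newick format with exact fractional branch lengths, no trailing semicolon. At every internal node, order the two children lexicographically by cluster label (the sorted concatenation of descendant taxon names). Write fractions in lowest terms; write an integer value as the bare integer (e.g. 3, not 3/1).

1. join H+V (d=12) ⇒ HV; edges |H|=6, |V|=6
  updated: d(D,HV)=29, d(HV,M)=45/2
2. join HV+M (d=45/2) ⇒ HMV; edges |HV|=21/4, |M|=45/4
  updated: d(D,HMV)=89/3
3. join D+HMV (d=89/3) ⇒ DHMV; edges |D|=89/6, |HMV|=43/12
final tree: (D:89/6,((H:6,V:6):21/4,M:45/4):43/12)
total length: 563/12

(D:89/6,((H:6,V:6):21/4,M:45/4):43/12)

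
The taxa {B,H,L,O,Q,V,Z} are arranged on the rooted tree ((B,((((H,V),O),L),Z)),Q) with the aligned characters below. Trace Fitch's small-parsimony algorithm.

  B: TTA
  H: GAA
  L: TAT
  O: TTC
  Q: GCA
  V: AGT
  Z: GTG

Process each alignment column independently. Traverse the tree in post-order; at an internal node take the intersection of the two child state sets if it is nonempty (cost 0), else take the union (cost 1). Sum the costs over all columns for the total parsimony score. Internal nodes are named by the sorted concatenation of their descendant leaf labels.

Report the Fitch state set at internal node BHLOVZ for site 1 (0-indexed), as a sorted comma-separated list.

T

HV@0: {G} ∪ {A} = {A,G} (union, +1)
HOV@0: {A,G} ∪ {T} = {A,G,T} (union, +1)
HLOV@0: {A,G,T} ∩ {T} = {T} (intersection, +0)
HLOVZ@0: {T} ∪ {G} = {G,T} (union, +1)
BHLOVZ@0: {T} ∩ {G,T} = {T} (intersection, +0)
BHLOQVZ@0: {T} ∪ {G} = {G,T} (union, +1)
HV@1: {A} ∪ {G} = {A,G} (union, +1)
HOV@1: {A,G} ∪ {T} = {A,G,T} (union, +1)
HLOV@1: {A,G,T} ∩ {A} = {A} (intersection, +0)
HLOVZ@1: {A} ∪ {T} = {A,T} (union, +1)
BHLOVZ@1: {T} ∩ {A,T} = {T} (intersection, +0)
BHLOQVZ@1: {T} ∪ {C} = {C,T} (union, +1)
HV@2: {A} ∪ {T} = {A,T} (union, +1)
HOV@2: {A,T} ∪ {C} = {A,C,T} (union, +1)
HLOV@2: {A,C,T} ∩ {T} = {T} (intersection, +0)
HLOVZ@2: {T} ∪ {G} = {G,T} (union, +1)
BHLOVZ@2: {A} ∪ {G,T} = {A,G,T} (union, +1)
BHLOQVZ@2: {A,G,T} ∩ {A} = {A} (intersection, +0)
per-site changes: [4, 4, 4]; total = 12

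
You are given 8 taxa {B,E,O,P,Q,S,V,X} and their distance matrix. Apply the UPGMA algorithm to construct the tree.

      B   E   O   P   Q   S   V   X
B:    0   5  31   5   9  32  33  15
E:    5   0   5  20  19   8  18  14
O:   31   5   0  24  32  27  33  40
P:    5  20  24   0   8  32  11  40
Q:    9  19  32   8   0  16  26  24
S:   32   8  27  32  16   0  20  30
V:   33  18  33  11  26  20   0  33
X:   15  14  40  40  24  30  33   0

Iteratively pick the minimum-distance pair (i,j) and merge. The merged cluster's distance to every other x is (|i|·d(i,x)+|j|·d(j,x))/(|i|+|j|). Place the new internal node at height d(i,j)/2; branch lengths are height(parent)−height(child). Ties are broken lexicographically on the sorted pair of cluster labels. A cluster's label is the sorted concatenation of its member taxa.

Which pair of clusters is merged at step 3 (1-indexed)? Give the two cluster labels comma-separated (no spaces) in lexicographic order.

BE,PQ

iteration 1: select B,E (d=5); attach at lengths (5/2, 5/2); label the merged cluster BE
  updated: d(BE,O)=18, d(BE,P)=25/2, d(BE,Q)=14, d(BE,S)=20, d(BE,V)=51/2, d(BE,X)=29/2
iteration 2: select P,Q (d=8); attach at lengths (4, 4); label the merged cluster PQ
  updated: d(BE,PQ)=53/4, d(O,PQ)=28, d(PQ,S)=24, d(PQ,V)=37/2, d(PQ,X)=32
iteration 3: select BE,PQ (d=53/4); attach at lengths (33/8, 21/8); label the merged cluster BEPQ
  updated: d(BEPQ,O)=23, d(BEPQ,S)=22, d(BEPQ,V)=22, d(BEPQ,X)=93/4
iteration 4: select S,V (d=20); attach at lengths (10, 10); label the merged cluster SV
  updated: d(BEPQ,SV)=22, d(O,SV)=30, d(SV,X)=63/2
iteration 5: select BEPQ,SV (d=22); attach at lengths (35/8, 1); label the merged cluster BEPQSV
  updated: d(BEPQSV,O)=76/3, d(BEPQSV,X)=26
iteration 6: select BEPQSV,O (d=76/3); attach at lengths (5/3, 38/3); label the merged cluster BEOPQSV
  updated: d(BEOPQSV,X)=28
iteration 7: select BEOPQSV,X (d=28); attach at lengths (4/3, 14); label the merged cluster BEOPQSVX
final tree: (((((B:5/2,E:5/2):33/8,(P:4,Q:4):21/8):35/8,(S:10,V:10):1):5/3,O:38/3):4/3,X:14)
total length: 1795/24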